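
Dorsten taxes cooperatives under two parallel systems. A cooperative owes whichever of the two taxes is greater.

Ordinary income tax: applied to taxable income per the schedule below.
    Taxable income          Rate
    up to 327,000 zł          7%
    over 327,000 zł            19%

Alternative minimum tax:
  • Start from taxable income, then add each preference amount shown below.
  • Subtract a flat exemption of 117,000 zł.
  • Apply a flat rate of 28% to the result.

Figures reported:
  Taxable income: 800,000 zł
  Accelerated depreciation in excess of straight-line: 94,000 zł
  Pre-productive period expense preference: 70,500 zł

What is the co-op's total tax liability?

Alternative minimum tax:
  Adjusted income: 800,000 zł + 94,000 zł + 70,500 zł = 964,500 zł
  Less exemption 117,000 zł → base 847,500 zł
  847,500 zł × 28% = 237,300 zł

Ordinary income tax:
  327,000 zł × 7% = 22,890 zł
  473,000 zł × 19% = 89,870 zł
  → 112,760 zł

237,300 zł > 112,760 zł, so the alternative minimum tax is the binding amount.

237,300 zł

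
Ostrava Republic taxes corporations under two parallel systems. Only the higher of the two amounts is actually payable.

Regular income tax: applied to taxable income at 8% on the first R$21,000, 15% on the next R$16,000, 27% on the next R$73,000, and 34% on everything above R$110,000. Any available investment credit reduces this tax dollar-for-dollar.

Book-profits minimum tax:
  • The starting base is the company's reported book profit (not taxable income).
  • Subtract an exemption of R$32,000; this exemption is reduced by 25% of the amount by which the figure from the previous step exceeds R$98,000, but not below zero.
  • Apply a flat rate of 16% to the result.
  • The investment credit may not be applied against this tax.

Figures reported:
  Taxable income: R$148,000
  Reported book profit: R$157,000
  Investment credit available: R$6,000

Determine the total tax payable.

Regular income tax:
  R$21,000 × 8% = R$1,680
  R$16,000 × 15% = R$2,400
  R$73,000 × 27% = R$19,710
  R$38,000 × 34% = R$12,920
  → R$36,710
  Less investment credit R$6,000 → R$30,710

Book-profits minimum tax:
  Base (reported book profit): R$157,000
  Exemption: R$32,000 − 25% × (R$157,000 − R$98,000) = R$32,000 − R$14,750 = R$17,250
  Base: R$157,000 − R$17,250 = R$139,750
  R$139,750 × 16% = R$22,360

R$30,710 > R$22,360, so the regular income tax governs.

R$30,710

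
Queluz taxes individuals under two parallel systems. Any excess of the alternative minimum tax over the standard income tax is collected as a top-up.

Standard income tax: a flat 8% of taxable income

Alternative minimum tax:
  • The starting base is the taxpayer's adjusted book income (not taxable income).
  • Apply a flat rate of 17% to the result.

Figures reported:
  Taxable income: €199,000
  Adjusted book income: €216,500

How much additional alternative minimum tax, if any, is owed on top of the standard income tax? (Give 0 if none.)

Alternative minimum tax:
  Base (adjusted book income): €216,500
  €216,500 × 17% = €36,805

Standard income tax:
  €199,000 × 8% = €15,920

Excess of alternative minimum tax over standard income tax: €36,805 − €15,920 = €20,885.

€20,885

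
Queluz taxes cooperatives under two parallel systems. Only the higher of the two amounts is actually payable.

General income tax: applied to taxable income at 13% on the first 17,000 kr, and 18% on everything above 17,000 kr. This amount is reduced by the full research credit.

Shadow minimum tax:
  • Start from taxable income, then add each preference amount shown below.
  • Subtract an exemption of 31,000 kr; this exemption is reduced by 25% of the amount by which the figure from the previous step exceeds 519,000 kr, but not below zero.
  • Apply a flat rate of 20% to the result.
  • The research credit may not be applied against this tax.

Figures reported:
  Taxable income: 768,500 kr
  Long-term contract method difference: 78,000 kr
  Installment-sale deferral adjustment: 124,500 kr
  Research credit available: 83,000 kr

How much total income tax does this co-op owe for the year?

Shadow minimum tax:
  Adjusted income: 768,500 kr + 78,000 kr + 124,500 kr = 971,000 kr
  Exemption: 25% × (971,000 kr − 519,000 kr) = 113,000 kr ≥ 31,000 kr, so the exemption is fully phased out
  Base: 971,000 kr − 0 kr = 971,000 kr
  971,000 kr × 20% = 194,200 kr

General income tax:
  17,000 kr × 13% = 2,210 kr
  751,500 kr × 18% = 135,270 kr
  → 137,480 kr
  Less research credit 83,000 kr → 54,480 kr

194,200 kr > 54,480 kr, so the shadow minimum tax is the binding amount.

194,200 kr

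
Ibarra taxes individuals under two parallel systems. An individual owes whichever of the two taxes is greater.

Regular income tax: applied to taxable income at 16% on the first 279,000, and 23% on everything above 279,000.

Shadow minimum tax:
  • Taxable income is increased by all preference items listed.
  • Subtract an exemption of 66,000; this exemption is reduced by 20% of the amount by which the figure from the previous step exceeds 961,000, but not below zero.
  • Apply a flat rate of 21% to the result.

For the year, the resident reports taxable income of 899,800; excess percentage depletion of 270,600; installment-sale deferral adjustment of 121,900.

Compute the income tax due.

Regular income tax:
  279,000 × 16% = 44,640
  620,800 × 23% = 142,784
  → 187,424

Shadow minimum tax:
  Adjusted income: 899,800 + 270,600 + 121,900 = 1,292,300
  Exemption: 20% × (1,292,300 − 961,000) = 66,260 ≥ 66,000, so the exemption is fully phased out
  Base: 1,292,300 − 0 = 1,292,300
  1,292,300 × 21% = 271,383

271,383 > 187,424, so the shadow minimum tax is the binding amount.

271,383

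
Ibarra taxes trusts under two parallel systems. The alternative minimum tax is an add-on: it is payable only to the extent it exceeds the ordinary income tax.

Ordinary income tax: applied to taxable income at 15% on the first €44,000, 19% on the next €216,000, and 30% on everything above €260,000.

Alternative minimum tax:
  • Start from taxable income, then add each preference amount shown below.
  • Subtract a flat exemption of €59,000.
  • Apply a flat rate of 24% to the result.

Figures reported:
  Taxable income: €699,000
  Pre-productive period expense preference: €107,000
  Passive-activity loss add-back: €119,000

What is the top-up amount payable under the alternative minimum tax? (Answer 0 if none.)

Alternative minimum tax:
  Adjusted income: €699,000 + €107,000 + €119,000 = €925,000
  Less exemption €59,000 → base €866,000
  €866,000 × 24% = €207,840

Ordinary income tax:
  €44,000 × 15% = €6,600
  €216,000 × 19% = €41,040
  €439,000 × 30% = €131,700
  → €179,340

Excess of alternative minimum tax over ordinary income tax: €207,840 − €179,340 = €28,500.

€28,500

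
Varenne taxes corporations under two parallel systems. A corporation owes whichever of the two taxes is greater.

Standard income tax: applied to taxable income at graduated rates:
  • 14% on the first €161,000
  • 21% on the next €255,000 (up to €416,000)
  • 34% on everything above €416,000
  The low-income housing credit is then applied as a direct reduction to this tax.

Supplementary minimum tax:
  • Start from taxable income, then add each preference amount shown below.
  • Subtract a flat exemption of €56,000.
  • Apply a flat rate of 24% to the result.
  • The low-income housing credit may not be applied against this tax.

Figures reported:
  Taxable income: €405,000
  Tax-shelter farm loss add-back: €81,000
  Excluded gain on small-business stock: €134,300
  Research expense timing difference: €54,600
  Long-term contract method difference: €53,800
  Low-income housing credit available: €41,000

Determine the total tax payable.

Supplementary minimum tax:
  Adjusted income: €405,000 + €81,000 + €134,300 + €54,600 + €53,800 = €728,700
  Less exemption €56,000 → base €672,700
  €672,700 × 24% = €161,448

Standard income tax:
  €161,000 × 14% = €22,540
  €244,000 × 21% = €51,240
  → €73,780
  Less low-income housing credit €41,000 → €32,780

€161,448 > €32,780, so the supplementary minimum tax is the binding amount.

€161,448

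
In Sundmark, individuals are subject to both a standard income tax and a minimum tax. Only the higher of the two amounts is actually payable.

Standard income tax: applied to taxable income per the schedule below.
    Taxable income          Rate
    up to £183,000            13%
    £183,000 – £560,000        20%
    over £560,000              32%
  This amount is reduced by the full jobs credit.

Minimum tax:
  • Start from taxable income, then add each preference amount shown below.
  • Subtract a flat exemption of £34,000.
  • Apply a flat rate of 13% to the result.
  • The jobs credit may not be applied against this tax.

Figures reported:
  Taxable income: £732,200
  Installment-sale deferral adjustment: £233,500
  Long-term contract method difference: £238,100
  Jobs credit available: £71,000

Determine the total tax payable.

£152,074

Minimum tax:
  Adjusted income: £732,200 + £233,500 + £238,100 = £1,203,800
  Less exemption £34,000 → base £1,169,800
  £1,169,800 × 13% = £152,074

Standard income tax:
  £183,000 × 13% = £23,790
  £377,000 × 20% = £75,400
  £172,200 × 32% = £55,104
  → £154,294
  Less jobs credit £71,000 → £83,294

£152,074 > £83,294, so the minimum tax is the binding amount.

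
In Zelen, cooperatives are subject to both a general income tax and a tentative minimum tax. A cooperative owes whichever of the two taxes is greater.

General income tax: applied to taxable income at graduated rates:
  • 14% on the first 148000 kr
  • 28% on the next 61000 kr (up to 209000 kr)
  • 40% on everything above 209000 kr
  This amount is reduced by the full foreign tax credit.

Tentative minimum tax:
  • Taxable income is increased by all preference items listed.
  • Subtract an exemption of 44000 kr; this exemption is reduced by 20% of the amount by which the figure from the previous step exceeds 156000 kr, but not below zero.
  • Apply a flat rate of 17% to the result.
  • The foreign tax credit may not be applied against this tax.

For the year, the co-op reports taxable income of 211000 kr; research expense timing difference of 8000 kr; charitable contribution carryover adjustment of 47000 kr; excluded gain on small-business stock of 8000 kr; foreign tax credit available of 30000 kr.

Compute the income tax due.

43112 kr

General income tax:
  148000 kr × 14% = 20720 kr
  61000 kr × 28% = 17080 kr
  2000 kr × 40% = 800 kr
  → 38600 kr
  Less foreign tax credit 30000 kr → 8600 kr

Tentative minimum tax:
  Adjusted income: 211000 kr + 8000 kr + 47000 kr + 8000 kr = 274000 kr
  Exemption: 44000 kr − 20% × (274000 kr − 156000 kr) = 44000 kr − 23600 kr = 20400 kr
  Base: 274000 kr − 20400 kr = 253600 kr
  253600 kr × 17% = 43112 kr

43112 kr > 8600 kr, so the tentative minimum tax is the binding amount.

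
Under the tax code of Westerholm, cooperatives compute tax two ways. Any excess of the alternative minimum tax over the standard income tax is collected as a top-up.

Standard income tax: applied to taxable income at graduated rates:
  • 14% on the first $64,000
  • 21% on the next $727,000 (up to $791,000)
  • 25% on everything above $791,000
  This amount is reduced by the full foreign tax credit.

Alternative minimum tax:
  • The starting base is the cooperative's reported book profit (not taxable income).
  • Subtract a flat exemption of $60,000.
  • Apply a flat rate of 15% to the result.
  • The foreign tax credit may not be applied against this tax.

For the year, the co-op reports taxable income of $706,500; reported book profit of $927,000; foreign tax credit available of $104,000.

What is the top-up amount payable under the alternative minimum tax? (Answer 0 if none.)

$90,165

Standard income tax:
  $64,000 × 14% = $8,960
  $642,500 × 21% = $134,925
  → $143,885
  Less foreign tax credit $104,000 → $39,885

Alternative minimum tax:
  Base (reported book profit): $927,000
  Less exemption $60,000 → base $867,000
  $867,000 × 15% = $130,050

Excess of alternative minimum tax over standard income tax: $130,050 − $39,885 = $90,165.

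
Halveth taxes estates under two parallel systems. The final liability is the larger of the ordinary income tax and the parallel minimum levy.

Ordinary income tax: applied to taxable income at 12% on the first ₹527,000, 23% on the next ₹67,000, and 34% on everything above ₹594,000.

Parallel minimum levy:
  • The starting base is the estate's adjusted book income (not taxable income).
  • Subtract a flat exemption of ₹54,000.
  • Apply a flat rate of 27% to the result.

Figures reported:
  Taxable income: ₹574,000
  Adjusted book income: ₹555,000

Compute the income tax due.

Ordinary income tax:
  ₹527,000 × 12% = ₹63,240
  ₹47,000 × 23% = ₹10,810
  → ₹74,050

Parallel minimum levy:
  Base (adjusted book income): ₹555,000
  Less exemption ₹54,000 → base ₹501,000
  ₹501,000 × 27% = ₹135,270

₹135,270 > ₹74,050, so the parallel minimum levy is the binding amount.

₹135,270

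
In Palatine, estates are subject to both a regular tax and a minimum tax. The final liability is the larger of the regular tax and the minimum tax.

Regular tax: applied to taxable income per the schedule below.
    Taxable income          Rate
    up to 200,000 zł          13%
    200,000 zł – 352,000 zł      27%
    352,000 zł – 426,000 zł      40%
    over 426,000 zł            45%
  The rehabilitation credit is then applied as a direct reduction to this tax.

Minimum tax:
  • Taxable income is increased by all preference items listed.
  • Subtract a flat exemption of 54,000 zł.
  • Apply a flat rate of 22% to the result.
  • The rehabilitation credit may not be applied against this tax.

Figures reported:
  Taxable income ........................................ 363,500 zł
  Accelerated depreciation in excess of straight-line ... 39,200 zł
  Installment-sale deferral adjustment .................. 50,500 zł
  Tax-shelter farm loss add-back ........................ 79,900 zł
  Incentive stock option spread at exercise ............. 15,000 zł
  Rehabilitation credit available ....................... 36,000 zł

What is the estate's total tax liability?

Regular tax:
  200,000 zł × 13% = 26,000 zł
  152,000 zł × 27% = 41,040 zł
  11,500 zł × 40% = 4,600 zł
  → 71,640 zł
  Less rehabilitation credit 36,000 zł → 35,640 zł

Minimum tax:
  Adjusted income: 363,500 zł + 39,200 zł + 50,500 zł + 79,900 zł + 15,000 zł = 548,100 zł
  Less exemption 54,000 zł → base 494,100 zł
  494,100 zł × 22% = 108,702 zł

108,702 zł > 35,640 zł, so the minimum tax is the binding amount.

108,702 zł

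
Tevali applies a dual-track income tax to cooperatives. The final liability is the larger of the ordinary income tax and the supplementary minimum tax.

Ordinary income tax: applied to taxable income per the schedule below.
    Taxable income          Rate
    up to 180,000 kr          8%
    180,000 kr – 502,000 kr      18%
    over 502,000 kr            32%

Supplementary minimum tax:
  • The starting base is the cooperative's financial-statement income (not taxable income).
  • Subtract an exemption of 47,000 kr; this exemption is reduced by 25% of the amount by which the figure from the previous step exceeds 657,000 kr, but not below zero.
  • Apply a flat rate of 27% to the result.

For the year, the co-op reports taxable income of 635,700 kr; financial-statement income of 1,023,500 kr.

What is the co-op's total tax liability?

Supplementary minimum tax:
  Base (financial-statement income): 1,023,500 kr
  Exemption: 25% × (1,023,500 kr − 657,000 kr) = 91,625 kr ≥ 47,000 kr, so the exemption is fully phased out
  Base: 1,023,500 kr − 0 kr = 1,023,500 kr
  1,023,500 kr × 27% = 276,345 kr

Ordinary income tax:
  180,000 kr × 8% = 14,400 kr
  322,000 kr × 18% = 57,960 kr
  133,700 kr × 32% = 42,784 kr
  → 115,144 kr

276,345 kr > 115,144 kr, so the supplementary minimum tax is the binding amount.

276,345 kr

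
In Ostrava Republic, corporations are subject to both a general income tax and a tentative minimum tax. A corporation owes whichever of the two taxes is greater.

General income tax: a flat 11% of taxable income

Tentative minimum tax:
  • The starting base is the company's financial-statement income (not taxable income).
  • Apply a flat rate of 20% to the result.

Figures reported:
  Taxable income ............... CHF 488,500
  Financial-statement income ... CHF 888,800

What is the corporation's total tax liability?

CHF 177,760

General income tax:
  CHF 488,500 × 11% = CHF 53,735

Tentative minimum tax:
  Base (financial-statement income): CHF 888,800
  CHF 888,800 × 20% = CHF 177,760

CHF 177,760 > CHF 53,735, so the tentative minimum tax is the binding amount.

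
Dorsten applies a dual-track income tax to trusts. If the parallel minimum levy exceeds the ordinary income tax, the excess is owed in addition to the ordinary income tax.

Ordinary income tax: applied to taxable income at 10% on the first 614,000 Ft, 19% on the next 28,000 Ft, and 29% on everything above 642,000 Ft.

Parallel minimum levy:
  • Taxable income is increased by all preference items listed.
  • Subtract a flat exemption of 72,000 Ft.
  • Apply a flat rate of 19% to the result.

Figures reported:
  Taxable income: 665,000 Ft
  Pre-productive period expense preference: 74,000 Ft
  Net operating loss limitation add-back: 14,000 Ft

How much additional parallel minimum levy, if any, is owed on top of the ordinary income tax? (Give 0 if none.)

Parallel minimum levy:
  Adjusted income: 665,000 Ft + 74,000 Ft + 14,000 Ft = 753,000 Ft
  Less exemption 72,000 Ft → base 681,000 Ft
  681,000 Ft × 19% = 129,390 Ft

Ordinary income tax:
  614,000 Ft × 10% = 61,400 Ft
  28,000 Ft × 19% = 5,320 Ft
  23,000 Ft × 29% = 6,670 Ft
  → 73,390 Ft

Excess of parallel minimum levy over ordinary income tax: 129,390 Ft − 73,390 Ft = 56,000 Ft.

56,000 Ft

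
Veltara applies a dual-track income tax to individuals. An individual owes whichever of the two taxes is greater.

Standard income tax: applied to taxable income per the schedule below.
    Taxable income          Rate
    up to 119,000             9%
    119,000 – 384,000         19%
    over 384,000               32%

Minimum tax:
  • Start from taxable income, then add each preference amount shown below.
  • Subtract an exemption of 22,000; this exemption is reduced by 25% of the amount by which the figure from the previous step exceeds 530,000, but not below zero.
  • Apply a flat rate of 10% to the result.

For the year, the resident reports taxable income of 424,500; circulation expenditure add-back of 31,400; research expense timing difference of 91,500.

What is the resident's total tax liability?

74,020

Standard income tax:
  119,000 × 9% = 10,710
  265,000 × 19% = 50,350
  40,500 × 32% = 12,960
  → 74,020

Minimum tax:
  Adjusted income: 424,500 + 31,400 + 91,500 = 547,400
  Exemption: 22,000 − 25% × (547,400 − 530,000) = 22,000 − 4,350 = 17,650
  Base: 547,400 − 17,650 = 529,750
  529,750 × 10% = 52,975

74,020 > 52,975, so the standard income tax governs.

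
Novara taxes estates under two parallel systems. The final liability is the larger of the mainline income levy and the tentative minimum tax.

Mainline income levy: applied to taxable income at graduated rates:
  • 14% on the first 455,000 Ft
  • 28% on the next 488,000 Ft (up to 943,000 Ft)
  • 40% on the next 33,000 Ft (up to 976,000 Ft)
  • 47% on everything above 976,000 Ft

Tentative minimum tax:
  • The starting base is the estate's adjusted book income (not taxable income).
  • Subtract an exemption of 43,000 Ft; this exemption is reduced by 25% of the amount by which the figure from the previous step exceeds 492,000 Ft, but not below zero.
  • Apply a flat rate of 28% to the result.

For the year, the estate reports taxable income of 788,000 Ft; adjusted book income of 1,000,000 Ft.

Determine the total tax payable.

Tentative minimum tax:
  Base (adjusted book income): 1,000,000 Ft
  Exemption: 25% × (1,000,000 Ft − 492,000 Ft) = 127,000 Ft ≥ 43,000 Ft, so the exemption is fully phased out
  Base: 1,000,000 Ft − 0 Ft = 1,000,000 Ft
  1,000,000 Ft × 28% = 280,000 Ft

Mainline income levy:
  455,000 Ft × 14% = 63,700 Ft
  333,000 Ft × 28% = 93,240 Ft
  → 156,940 Ft

280,000 Ft > 156,940 Ft, so the tentative minimum tax is the binding amount.

280,000 Ft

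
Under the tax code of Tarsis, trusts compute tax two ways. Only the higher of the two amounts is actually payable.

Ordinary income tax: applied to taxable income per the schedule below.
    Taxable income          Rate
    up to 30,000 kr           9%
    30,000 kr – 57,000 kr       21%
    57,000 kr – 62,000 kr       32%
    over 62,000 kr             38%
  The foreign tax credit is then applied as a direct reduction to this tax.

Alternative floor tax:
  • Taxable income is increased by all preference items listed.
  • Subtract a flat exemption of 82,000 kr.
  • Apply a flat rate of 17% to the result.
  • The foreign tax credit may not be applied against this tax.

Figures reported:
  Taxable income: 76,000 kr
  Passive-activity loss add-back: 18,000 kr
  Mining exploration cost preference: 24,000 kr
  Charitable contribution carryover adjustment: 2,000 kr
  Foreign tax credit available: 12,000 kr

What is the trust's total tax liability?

Alternative floor tax:
  Adjusted income: 76,000 kr + 18,000 kr + 24,000 kr + 2,000 kr = 120,000 kr
  Less exemption 82,000 kr → base 38,000 kr
  38,000 kr × 17% = 6,460 kr

Ordinary income tax:
  30,000 kr × 9% = 2,700 kr
  27,000 kr × 21% = 5,670 kr
  5,000 kr × 32% = 1,600 kr
  14,000 kr × 38% = 5,320 kr
  → 15,290 kr
  Less foreign tax credit 12,000 kr → 3,290 kr

6,460 kr > 3,290 kr, so the alternative floor tax is the binding amount.

6,460 kr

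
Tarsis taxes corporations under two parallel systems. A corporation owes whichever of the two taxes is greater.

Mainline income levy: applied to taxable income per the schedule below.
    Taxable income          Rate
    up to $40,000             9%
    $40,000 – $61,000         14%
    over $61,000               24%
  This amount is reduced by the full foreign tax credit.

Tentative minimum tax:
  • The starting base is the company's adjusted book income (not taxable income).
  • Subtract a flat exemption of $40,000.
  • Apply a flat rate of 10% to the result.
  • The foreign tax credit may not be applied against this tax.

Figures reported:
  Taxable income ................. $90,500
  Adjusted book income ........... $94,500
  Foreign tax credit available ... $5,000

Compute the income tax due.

Mainline income levy:
  $40,000 × 9% = $3,600
  $21,000 × 14% = $2,940
  $29,500 × 24% = $7,080
  → $13,620
  Less foreign tax credit $5,000 → $8,620

Tentative minimum tax:
  Base (adjusted book income): $94,500
  Less exemption $40,000 → base $54,500
  $54,500 × 10% = $5,450

$8,620 > $5,450, so the mainline income levy governs.

$8,620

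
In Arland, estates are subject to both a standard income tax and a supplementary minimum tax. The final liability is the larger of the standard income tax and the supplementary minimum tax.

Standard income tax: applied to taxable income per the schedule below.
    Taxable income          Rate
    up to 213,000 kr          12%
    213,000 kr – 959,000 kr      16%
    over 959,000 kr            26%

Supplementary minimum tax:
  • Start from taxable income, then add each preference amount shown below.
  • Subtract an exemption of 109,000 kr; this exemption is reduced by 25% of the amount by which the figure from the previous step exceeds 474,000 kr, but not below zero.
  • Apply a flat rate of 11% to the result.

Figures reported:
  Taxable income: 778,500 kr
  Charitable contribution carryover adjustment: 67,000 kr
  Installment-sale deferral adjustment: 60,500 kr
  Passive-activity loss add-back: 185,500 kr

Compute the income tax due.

Standard income tax:
  213,000 kr × 12% = 25,560 kr
  565,500 kr × 16% = 90,480 kr
  → 116,040 kr

Supplementary minimum tax:
  Adjusted income: 778,500 kr + 67,000 kr + 60,500 kr + 185,500 kr = 1,091,500 kr
  Exemption: 25% × (1,091,500 kr − 474,000 kr) = 154,375 kr ≥ 109,000 kr, so the exemption is fully phased out
  Base: 1,091,500 kr − 0 kr = 1,091,500 kr
  1,091,500 kr × 11% = 120,065 kr

120,065 kr > 116,040 kr, so the supplementary minimum tax is the binding amount.

120,065 kr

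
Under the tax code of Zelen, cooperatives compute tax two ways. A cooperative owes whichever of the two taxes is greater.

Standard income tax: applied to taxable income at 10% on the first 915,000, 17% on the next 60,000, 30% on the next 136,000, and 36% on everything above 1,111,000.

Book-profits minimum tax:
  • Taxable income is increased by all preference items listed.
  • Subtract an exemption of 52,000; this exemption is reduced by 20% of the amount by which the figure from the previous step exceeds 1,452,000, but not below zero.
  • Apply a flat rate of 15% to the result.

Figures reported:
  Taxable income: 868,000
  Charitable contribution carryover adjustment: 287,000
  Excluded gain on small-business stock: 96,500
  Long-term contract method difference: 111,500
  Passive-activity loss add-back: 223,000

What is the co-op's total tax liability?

Standard income tax:
  868,000 × 10% = 86,800

Book-profits minimum tax:
  Adjusted income: 868,000 + 287,000 + 96,500 + 111,500 + 223,000 = 1,586,000
  Exemption: 52,000 − 20% × (1,586,000 − 1,452,000) = 52,000 − 26,800 = 25,200
  Base: 1,586,000 − 25,200 = 1,560,800
  1,560,800 × 15% = 234,120

234,120 > 86,800, so the book-profits minimum tax is the binding amount.

234,120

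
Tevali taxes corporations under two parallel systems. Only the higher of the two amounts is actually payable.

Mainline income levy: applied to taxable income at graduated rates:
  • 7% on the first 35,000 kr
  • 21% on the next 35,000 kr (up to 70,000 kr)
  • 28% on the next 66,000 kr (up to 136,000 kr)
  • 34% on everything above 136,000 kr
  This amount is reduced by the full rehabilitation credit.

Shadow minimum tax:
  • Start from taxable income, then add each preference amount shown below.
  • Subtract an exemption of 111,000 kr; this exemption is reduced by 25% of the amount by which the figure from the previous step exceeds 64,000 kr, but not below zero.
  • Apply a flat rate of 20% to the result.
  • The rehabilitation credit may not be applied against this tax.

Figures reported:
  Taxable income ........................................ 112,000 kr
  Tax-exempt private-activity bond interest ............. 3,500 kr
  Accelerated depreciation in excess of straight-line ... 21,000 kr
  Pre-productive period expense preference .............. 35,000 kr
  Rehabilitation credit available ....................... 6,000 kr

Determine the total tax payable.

Mainline income levy:
  35,000 kr × 7% = 2,450 kr
  35,000 kr × 21% = 7,350 kr
  42,000 kr × 28% = 11,760 kr
  → 21,560 kr
  Less rehabilitation credit 6,000 kr → 15,560 kr

Shadow minimum tax:
  Adjusted income: 112,000 kr + 3,500 kr + 21,000 kr + 35,000 kr = 171,500 kr
  Exemption: 111,000 kr − 25% × (171,500 kr − 64,000 kr) = 111,000 kr − 26,875 kr = 84,125 kr
  Base: 171,500 kr − 84,125 kr = 87,375 kr
  87,375 kr × 20% = 17,475 kr

17,475 kr > 15,560 kr, so the shadow minimum tax is the binding amount.

17,475 kr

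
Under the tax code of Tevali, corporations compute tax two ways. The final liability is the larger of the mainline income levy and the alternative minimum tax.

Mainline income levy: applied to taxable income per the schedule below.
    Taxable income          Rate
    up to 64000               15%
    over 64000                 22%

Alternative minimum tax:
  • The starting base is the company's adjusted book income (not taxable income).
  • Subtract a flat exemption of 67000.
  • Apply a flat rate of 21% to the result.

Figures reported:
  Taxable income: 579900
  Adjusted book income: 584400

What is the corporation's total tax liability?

123098

Alternative minimum tax:
  Base (adjusted book income): 584400
  Less exemption 67000 → base 517400
  517400 × 21% = 108654

Mainline income levy:
  64000 × 15% = 9600
  515900 × 22% = 113498
  → 123098

123098 > 108654, so the mainline income levy governs.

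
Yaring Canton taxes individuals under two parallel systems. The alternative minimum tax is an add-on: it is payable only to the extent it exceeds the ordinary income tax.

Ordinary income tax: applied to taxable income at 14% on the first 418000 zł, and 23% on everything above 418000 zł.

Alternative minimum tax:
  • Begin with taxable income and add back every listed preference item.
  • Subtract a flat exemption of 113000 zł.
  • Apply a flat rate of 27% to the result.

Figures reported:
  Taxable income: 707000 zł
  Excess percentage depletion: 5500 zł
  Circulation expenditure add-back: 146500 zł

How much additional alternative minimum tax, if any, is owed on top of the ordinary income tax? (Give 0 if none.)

Alternative minimum tax:
  Adjusted income: 707000 zł + 5500 zł + 146500 zł = 859000 zł
  Less exemption 113000 zł → base 746000 zł
  746000 zł × 27% = 201420 zł

Ordinary income tax:
  418000 zł × 14% = 58520 zł
  289000 zł × 23% = 66470 zł
  → 124990 zł

Excess of alternative minimum tax over ordinary income tax: 201420 zł − 124990 zł = 76430 zł.

76430 zł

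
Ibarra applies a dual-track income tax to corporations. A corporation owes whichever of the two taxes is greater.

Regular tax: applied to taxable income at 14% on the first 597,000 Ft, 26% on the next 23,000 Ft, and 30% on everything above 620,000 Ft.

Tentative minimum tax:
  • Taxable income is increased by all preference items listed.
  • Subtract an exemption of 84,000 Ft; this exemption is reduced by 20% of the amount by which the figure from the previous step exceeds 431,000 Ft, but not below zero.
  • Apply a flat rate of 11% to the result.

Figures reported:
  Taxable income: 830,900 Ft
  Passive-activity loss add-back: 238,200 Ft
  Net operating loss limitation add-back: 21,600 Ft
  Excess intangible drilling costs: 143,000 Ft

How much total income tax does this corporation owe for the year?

Tentative minimum tax:
  Adjusted income: 830,900 Ft + 238,200 Ft + 21,600 Ft + 143,000 Ft = 1,233,700 Ft
  Exemption: 20% × (1,233,700 Ft − 431,000 Ft) = 160,540 Ft ≥ 84,000 Ft, so the exemption is fully phased out
  Base: 1,233,700 Ft − 0 Ft = 1,233,700 Ft
  1,233,700 Ft × 11% = 135,707 Ft

Regular tax:
  597,000 Ft × 14% = 83,580 Ft
  23,000 Ft × 26% = 5,980 Ft
  210,900 Ft × 30% = 63,270 Ft
  → 152,830 Ft

152,830 Ft > 135,707 Ft, so the regular tax governs.

152,830 Ft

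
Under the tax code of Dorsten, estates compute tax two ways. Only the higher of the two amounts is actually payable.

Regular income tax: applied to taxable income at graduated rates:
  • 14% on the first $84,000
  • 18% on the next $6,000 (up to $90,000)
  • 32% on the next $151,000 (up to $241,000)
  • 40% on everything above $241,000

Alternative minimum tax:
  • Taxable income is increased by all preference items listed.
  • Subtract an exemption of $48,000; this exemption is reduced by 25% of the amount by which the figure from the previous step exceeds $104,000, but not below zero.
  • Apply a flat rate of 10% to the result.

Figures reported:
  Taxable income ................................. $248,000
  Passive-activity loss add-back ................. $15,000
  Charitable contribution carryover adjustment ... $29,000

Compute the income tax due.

Alternative minimum tax:
  Adjusted income: $248,000 + $15,000 + $29,000 = $292,000
  Exemption: $48,000 − 25% × ($292,000 − $104,000) = $48,000 − $47,000 = $1,000
  Base: $292,000 − $1,000 = $291,000
  $291,000 × 10% = $29,100

Regular income tax:
  $84,000 × 14% = $11,760
  $6,000 × 18% = $1,080
  $151,000 × 32% = $48,320
  $7,000 × 40% = $2,800
  → $63,960

$63,960 > $29,100, so the regular income tax governs.

$63,960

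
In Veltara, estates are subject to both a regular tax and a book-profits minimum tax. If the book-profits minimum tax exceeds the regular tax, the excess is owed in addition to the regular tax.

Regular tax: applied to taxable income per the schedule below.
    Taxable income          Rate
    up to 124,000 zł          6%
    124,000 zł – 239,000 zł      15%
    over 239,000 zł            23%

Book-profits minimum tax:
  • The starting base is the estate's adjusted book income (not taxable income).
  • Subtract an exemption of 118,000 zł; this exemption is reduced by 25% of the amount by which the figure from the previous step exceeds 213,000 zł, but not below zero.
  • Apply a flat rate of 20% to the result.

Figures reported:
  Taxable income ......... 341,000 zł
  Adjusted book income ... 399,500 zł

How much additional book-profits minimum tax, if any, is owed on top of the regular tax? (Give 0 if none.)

Regular tax:
  124,000 zł × 6% = 7,440 zł
  115,000 zł × 15% = 17,250 zł
  102,000 zł × 23% = 23,460 zł
  → 48,150 zł

Book-profits minimum tax:
  Base (adjusted book income): 399,500 zł
  Exemption: 118,000 zł − 25% × (399,500 zł − 213,000 zł) = 118,000 zł − 46,625 zł = 71,375 zł
  Base: 399,500 zł − 71,375 zł = 328,125 zł
  328,125 zł × 20% = 65,625 zł

Excess of book-profits minimum tax over regular tax: 65,625 zł − 48,150 zł = 17,475 zł.

17,475 zł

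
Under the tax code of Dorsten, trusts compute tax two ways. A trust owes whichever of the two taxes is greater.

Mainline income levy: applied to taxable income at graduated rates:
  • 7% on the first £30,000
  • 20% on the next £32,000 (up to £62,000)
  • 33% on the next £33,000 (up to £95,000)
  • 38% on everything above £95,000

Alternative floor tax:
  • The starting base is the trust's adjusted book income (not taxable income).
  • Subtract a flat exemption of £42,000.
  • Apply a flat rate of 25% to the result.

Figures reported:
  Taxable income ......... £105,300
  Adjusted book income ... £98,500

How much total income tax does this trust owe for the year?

£23,304

Alternative floor tax:
  Base (adjusted book income): £98,500
  Less exemption £42,000 → base £56,500
  £56,500 × 25% = £14,125

Mainline income levy:
  £30,000 × 7% = £2,100
  £32,000 × 20% = £6,400
  £33,000 × 33% = £10,890
  £10,300 × 38% = £3,914
  → £23,304

£23,304 > £14,125, so the mainline income levy governs.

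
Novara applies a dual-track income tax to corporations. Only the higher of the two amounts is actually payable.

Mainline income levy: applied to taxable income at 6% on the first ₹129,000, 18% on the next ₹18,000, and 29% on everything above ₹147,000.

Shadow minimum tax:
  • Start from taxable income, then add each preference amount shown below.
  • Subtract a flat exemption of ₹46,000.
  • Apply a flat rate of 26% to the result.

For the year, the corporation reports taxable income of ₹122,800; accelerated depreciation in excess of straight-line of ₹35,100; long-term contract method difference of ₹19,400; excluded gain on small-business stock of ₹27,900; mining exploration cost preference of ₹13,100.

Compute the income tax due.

Mainline income levy:
  ₹122,800 × 6% = ₹7,368

Shadow minimum tax:
  Adjusted income: ₹122,800 + ₹35,100 + ₹19,400 + ₹27,900 + ₹13,100 = ₹218,300
  Less exemption ₹46,000 → base ₹172,300
  ₹172,300 × 26% = ₹44,798

₹44,798 > ₹7,368, so the shadow minimum tax is the binding amount.

₹44,798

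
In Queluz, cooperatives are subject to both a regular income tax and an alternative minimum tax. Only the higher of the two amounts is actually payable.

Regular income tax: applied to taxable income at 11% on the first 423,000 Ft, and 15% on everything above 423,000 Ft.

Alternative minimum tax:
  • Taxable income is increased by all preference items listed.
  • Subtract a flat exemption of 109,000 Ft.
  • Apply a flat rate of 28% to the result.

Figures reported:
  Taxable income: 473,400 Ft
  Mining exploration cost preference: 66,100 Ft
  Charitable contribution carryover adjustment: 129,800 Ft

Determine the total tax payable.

156,884 Ft

Regular income tax:
  423,000 Ft × 11% = 46,530 Ft
  50,400 Ft × 15% = 7,560 Ft
  → 54,090 Ft

Alternative minimum tax:
  Adjusted income: 473,400 Ft + 66,100 Ft + 129,800 Ft = 669,300 Ft
  Less exemption 109,000 Ft → base 560,300 Ft
  560,300 Ft × 28% = 156,884 Ft

156,884 Ft > 54,090 Ft, so the alternative minimum tax is the binding amount.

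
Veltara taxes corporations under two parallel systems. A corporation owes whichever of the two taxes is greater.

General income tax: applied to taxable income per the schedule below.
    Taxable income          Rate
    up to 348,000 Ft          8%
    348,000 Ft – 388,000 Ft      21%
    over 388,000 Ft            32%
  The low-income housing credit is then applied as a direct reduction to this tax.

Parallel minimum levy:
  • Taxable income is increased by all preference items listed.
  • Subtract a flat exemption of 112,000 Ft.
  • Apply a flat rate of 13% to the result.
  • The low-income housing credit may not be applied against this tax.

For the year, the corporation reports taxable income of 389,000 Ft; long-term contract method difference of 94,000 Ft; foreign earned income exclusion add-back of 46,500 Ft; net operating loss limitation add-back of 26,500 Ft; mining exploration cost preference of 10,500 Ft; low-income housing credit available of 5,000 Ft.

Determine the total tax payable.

59,085 Ft

General income tax:
  348,000 Ft × 8% = 27,840 Ft
  40,000 Ft × 21% = 8,400 Ft
  1,000 Ft × 32% = 320 Ft
  → 36,560 Ft
  Less low-income housing credit 5,000 Ft → 31,560 Ft

Parallel minimum levy:
  Adjusted income: 389,000 Ft + 94,000 Ft + 46,500 Ft + 26,500 Ft + 10,500 Ft = 566,500 Ft
  Less exemption 112,000 Ft → base 454,500 Ft
  454,500 Ft × 13% = 59,085 Ft

59,085 Ft > 31,560 Ft, so the parallel minimum levy is the binding amount.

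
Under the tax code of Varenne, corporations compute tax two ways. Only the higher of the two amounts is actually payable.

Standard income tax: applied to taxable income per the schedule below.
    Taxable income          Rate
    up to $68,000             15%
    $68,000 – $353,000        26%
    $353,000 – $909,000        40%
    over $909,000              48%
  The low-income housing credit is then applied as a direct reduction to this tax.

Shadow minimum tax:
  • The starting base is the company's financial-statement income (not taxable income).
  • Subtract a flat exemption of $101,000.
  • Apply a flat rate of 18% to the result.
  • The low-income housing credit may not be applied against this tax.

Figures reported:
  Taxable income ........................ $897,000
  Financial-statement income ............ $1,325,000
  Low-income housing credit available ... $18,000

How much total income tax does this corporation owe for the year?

Shadow minimum tax:
  Base (financial-statement income): $1,325,000
  Less exemption $101,000 → base $1,224,000
  $1,224,000 × 18% = $220,320

Standard income tax:
  $68,000 × 15% = $10,200
  $285,000 × 26% = $74,100
  $544,000 × 40% = $217,600
  → $301,900
  Less low-income housing credit $18,000 → $283,900

$283,900 > $220,320, so the standard income tax governs.

$283,900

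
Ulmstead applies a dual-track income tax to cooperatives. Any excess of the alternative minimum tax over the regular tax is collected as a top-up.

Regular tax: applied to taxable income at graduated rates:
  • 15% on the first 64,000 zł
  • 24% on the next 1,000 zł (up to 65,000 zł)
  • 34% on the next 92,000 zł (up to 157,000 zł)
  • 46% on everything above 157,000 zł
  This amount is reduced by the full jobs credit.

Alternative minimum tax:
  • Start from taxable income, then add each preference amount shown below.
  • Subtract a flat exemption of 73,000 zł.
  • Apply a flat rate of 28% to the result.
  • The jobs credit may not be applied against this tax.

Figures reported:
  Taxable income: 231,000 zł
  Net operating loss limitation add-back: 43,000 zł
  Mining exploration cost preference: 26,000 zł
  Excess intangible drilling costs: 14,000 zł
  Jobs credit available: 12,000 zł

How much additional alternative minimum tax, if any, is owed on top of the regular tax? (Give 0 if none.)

Alternative minimum tax:
  Adjusted income: 231,000 zł + 43,000 zł + 26,000 zł + 14,000 zł = 314,000 zł
  Less exemption 73,000 zł → base 241,000 zł
  241,000 zł × 28% = 67,480 zł

Regular tax:
  64,000 zł × 15% = 9,600 zł
  1,000 zł × 24% = 240 zł
  92,000 zł × 34% = 31,280 zł
  74,000 zł × 46% = 34,040 zł
  → 75,160 zł
  Less jobs credit 12,000 zł → 63,160 zł

Excess of alternative minimum tax over regular tax: 67,480 zł − 63,160 zł = 4,320 zł.

4,320 zł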